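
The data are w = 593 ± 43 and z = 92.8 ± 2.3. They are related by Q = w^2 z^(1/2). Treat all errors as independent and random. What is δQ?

Since Q is a product/quotient, work with relative uncertainties:
  (2·δw/w)² = (2×0.0725)² = 0.0210;  (½·δz/z)² = (0.5×0.0248)² = 0.000154
δQ/Q = √(0.0212) = 0.146
Q = 3.39e+06, so δQ = 0.146 × 3.39e+06 = 4.93e+05.

4.93e+05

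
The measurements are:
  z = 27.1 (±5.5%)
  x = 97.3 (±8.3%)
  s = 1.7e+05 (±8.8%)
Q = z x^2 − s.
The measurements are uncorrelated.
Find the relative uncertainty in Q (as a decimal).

Let p = z·x^2 = 2.57e+05. δp/p = √((1·δz/z)² + (2·δx/x)²) = √(0.00302 + 0.0276) = 0.175, so δp = 44900.
Q = p − s: δQ = √(δp² + δs²) = √(2.01e+09 + 2.24e+08) = 47300
Q = 86600, so δQ/Q = 47300/86600 = 0.546.

0.546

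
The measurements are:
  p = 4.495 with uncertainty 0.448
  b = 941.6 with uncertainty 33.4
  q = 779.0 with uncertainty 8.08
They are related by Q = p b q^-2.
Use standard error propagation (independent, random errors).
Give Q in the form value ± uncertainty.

0.006975 ± 0.000752

Products/powers → add relative errors in quadrature, weighted by exponent:
  (1·δp/p)² = (1×0.0997)² = 0.00993;  (1·δb/b)² = (1×0.0355)² = 0.00126;  (-2·δq/q)² = (-2×0.0104)² = 0.000430
δQ/Q = √(0.0116) = 0.108
Q = 0.006975, so δQ = 0.108 × 0.006975 = 0.000752.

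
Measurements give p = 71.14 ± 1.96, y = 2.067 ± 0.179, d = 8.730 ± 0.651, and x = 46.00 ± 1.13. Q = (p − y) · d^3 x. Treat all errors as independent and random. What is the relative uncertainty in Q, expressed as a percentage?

Let u = p − y = 69.07. δu = √(δp² + δy²) = √(3.84 + 0.0320) = 1.97, so δu/u = 0.0285.
Q is then a monomial in u, d, x:
δQ/Q = √((δu/u)² + (3·δd/d)² + (1·δx/x)²) = √(0.000812 + 0.0500 + 0.000603) = 0.227

22.7%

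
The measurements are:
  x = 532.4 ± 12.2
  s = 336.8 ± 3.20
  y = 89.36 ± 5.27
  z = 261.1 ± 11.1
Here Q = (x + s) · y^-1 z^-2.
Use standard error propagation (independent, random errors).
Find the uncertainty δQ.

Let u = x + s = 869.2. δu = √(δx² + δs²) = √(149 + 10.2) = 12.6, so δu/u = 0.0145.
Q is then a monomial in u, y, z:
δQ/Q = √((δu/u)² + (-1·δy/y)² + (-2·δz/z)²) = √(0.000211 + 0.00348 + 0.00723) = 0.104
Q = 0.0001427, so δQ = 0.104 × 0.0001427 = 1.49e-05.

1.49e-05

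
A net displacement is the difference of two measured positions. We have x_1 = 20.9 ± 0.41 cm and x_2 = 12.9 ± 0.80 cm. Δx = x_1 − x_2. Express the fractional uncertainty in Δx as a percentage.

11.2%

Δx is a linear combination, so absolute uncertainties add in quadrature:
  (δx_1)² = 0.168;  (δx_2)² = 0.640
δΔx = √(0.808) = 0.899 cm
Δx = 8.00 cm, so δΔx/Δx = 0.899/8.00 = 0.112.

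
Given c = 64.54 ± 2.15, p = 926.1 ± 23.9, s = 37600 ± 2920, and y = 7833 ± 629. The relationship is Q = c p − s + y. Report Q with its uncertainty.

30000 ± 3910

Let w = c·p = 59770. δw/w = √((1·δc/c)² + (1·δp/p)²) = √(0.00111 + 0.000666) = 0.0421, so δw = 2520.
Q = w − s + y: δQ = √(δw² + δs² + δy²) = √(6.34e+06 + 8.53e+06 + 3.96e+05) = 3910
Q = 30000.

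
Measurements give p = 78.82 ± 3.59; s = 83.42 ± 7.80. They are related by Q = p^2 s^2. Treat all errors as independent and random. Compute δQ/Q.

0.208

Since Q is a product/quotient, work with relative uncertainties:
  (2·δp/p)² = (2×0.0455)² = 0.00830;  (2·δs/s)² = (2×0.0935)² = 0.0350
δQ/Q = √(0.0433) = 0.208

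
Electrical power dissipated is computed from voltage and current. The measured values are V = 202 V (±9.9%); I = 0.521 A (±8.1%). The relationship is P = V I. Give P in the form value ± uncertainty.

105 ± 13.5 W

Each factor contributes (exponent × relative error)² to (δP/P)²:
  (1·δV/V)² = (1×0.0990)² = 0.00980;  (1·δI/I)² = (1×0.0810)² = 0.00656
δP/P = √(0.0164) = 0.128
P = 105 W, so δP = 0.128 × 105 = 13.5 W.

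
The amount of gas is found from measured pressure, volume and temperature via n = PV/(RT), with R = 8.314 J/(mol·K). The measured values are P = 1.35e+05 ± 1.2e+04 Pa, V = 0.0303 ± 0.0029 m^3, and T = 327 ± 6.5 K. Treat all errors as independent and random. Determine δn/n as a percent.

13.2%

For a monomial n ∝ P, V, T^-1, fractional errors add in quadrature:
  (1·δP/P)² = (1×0.0889)² = 0.00790;  (1·δV/V)² = (1×0.0957)² = 0.00916;  (-1·δT/T)² = (-1×0.0199)² = 0.000395
δn/n = √(0.0175) = 0.132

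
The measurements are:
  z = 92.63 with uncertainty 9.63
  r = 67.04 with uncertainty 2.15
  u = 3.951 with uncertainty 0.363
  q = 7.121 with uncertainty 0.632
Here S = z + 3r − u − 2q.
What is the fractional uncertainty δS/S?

Each term contributes (cᵢ δxᵢ)² to (δS)²:
  (δz)² = 92.7;  (3·δr)² = 41.6;  (δu)² = 0.132;  (2·δq)² = 1.60
δS = √(136) = 11.7
S = 275.6, so δS/S = 11.7/275.6 = 0.0423.

0.0423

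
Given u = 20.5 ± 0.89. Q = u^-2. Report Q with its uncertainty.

0.00238 ± 0.000207

Q ∝ u^-2, so δQ/Q = |-2| · δu/u = 2 × 0.0434 = 0.0868.
Q = 0.00238, so δQ = 0.0868 × 0.00238 = 0.000207.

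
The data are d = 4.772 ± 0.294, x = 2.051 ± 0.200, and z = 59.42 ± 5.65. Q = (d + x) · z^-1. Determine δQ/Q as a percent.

Let u = d + x = 6.823. δu = √(δd² + δx²) = √(0.0864 + 0.0400) = 0.356, so δu/u = 0.0521.
Q is then a monomial in u, z:
δQ/Q = √((δu/u)² + (-1·δz/z)²) = √(0.00272 + 0.00904) = 0.108

10.8%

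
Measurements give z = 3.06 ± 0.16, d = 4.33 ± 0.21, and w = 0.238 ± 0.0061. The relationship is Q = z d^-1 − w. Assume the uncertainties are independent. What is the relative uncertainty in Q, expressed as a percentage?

10.8%

Let p = z·d^-1 = 0.707. δp/p = √((1·δz/z)² + (-1·δd/d)²) = √(0.00273 + 0.00235) = 0.0713, so δp = 0.0504.
Q = p − w: δQ = √(δp² + δw²) = √(0.00254 + 3.72e-05) = 0.0508
Q = 0.469, so δQ/Q = 0.0508/0.469 = 0.108.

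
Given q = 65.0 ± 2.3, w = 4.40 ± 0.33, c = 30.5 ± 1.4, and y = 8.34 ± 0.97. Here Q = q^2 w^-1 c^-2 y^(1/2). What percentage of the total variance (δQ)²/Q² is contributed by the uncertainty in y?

15.1%

(δQ/Q)² = (2·δq/q)² + (-1·δw/w)² + (-2·δc/c)² + (½·δy/y)²
  q term: (2×0.0354)² = 0.00501
  w term: (-1×0.0750)² = 0.00562
  c term: (-2×0.0459)² = 0.00843
  y term: (0.5×0.116)² = 0.00338
Total = 0.0224. Share from y = 0.00338/0.0224 = 0.151.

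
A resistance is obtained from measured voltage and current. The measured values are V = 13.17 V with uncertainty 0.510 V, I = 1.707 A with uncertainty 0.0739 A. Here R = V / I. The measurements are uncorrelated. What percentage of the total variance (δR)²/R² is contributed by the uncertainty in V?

(δR/R)² = (1·δV/V)² + (-1·δI/I)²
  V term: (1×0.0387)² = 0.00150
  I term: (-1×0.0433)² = 0.00187
Total = 0.00337. Share from V = 0.00150/0.00337 = 0.444.

44.4%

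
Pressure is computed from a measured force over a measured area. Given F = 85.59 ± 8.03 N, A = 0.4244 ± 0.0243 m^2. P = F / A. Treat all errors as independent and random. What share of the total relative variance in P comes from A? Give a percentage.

(δP/P)² = (1·δF/F)² + (-1·δA/A)²
  F term: (1×0.0938)² = 0.00880
  A term: (-1×0.0573)² = 0.00328
Total = 0.0121. Share from A = 0.00328/0.0121 = 0.271.

27.1%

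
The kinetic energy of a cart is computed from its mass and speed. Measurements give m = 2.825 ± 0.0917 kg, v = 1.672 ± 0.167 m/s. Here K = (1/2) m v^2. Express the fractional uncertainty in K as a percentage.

For a monomial K ∝ m, v^2, fractional errors add in quadrature:
  (1·δm/m)² = (1×0.0325)² = 0.00105;  (2·δv/v)² = (2×0.0999)² = 0.0399
δK/K = √(0.0410) = 0.202

20.2%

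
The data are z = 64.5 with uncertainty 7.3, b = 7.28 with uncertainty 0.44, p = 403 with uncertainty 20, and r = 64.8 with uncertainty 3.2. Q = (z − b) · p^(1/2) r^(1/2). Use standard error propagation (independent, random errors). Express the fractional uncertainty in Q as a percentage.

Let u = z − b = 57.2. δu = √(δz² + δb²) = √(53.3 + 0.194) = 7.31, so δu/u = 0.128.
Q is then a monomial in u, p, r:
δQ/Q = √((δu/u)² + (½·δp/p)² + (½·δr/r)²) = √(0.0163 + 0.000616 + 0.000610) = 0.133

13.3%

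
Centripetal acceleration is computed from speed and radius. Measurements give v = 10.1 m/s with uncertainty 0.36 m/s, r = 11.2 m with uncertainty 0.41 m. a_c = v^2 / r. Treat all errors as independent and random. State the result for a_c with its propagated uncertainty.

9.11 ± 0.730 m/s^2

For a monomial a_c ∝ v^2, r^-1, fractional errors add in quadrature:
  (2·δv/v)² = (2×0.0356)² = 0.00508;  (-1·δr/r)² = (-1×0.0366)² = 0.00134
δa_c/a_c = √(0.00642) = 0.0801
a_c = 9.11 m/s^2, so δa_c = 0.0801 × 9.11 = 0.730 m/s^2.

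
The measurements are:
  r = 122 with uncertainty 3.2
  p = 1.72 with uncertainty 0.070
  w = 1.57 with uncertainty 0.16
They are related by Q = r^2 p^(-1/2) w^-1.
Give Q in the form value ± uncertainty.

7230 ± 842

Each factor contributes (exponent × relative error)² to (δQ/Q)²:
  (2·δr/r)² = (2×0.0262)² = 0.00275;  (−½·δp/p)² = (-0.5×0.0407)² = 0.000414;  (-1·δw/w)² = (-1×0.102)² = 0.0104
δQ/Q = √(0.0136) = 0.116
Q = 7230, so δQ = 0.116 × 7230 = 842.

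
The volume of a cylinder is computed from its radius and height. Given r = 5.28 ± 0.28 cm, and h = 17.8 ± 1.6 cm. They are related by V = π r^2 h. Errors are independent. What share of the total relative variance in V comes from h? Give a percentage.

(δV/V)² = (2·δr/r)² + (1·δh/h)²
  r term: (2×0.0530)² = 0.0112
  h term: (1×0.0899)² = 0.00808
Total = 0.0193. Share from h = 0.00808/0.0193 = 0.418.

41.8%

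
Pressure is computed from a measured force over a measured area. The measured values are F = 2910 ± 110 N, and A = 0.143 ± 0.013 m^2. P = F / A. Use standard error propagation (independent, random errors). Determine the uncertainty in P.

2000 Pa

Each factor contributes (exponent × relative error)² to (δP/P)²:
  (1·δF/F)² = (1×0.0378)² = 0.00143;  (-1·δA/A)² = (-1×0.0909)² = 0.00826
δP/P = √(0.00969) = 0.0985
P = 20300 Pa, so δP = 0.0985 × 20300 = 2000 Pa.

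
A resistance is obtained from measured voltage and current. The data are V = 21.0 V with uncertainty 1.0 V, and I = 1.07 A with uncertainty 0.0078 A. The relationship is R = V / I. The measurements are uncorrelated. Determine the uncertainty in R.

For a monomial R ∝ V, I^-1, fractional errors add in quadrature:
  (1·δV/V)² = (1×0.0476)² = 0.00227;  (-1·δI/I)² = (-1×0.00729)² = 5.31e-05
δR/R = √(0.00232) = 0.0482
R = 19.6 Ω, so δR = 0.0482 × 19.6 = 0.945 Ω.

0.945 Ω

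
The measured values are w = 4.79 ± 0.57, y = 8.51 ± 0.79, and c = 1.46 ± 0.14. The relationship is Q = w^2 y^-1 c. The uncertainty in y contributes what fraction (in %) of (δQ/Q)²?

(δQ/Q)² = (2·δw/w)² + (-1·δy/y)² + (1·δc/c)²
  w term: (2×0.119)² = 0.0566
  y term: (-1×0.0928)² = 0.00862
  c term: (1×0.0959)² = 0.00919
Total = 0.0745. Share from y = 0.00862/0.0745 = 0.116.

11.6%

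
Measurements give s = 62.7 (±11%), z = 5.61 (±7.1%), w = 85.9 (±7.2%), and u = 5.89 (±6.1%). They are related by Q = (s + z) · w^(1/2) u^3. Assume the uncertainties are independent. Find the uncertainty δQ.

Let h = s + z = 68.3. δh = √(δs² + δz²) = √(47.6 + 0.159) = 6.91, so δh/h = 0.101.
Q is then a monomial in h, w, u:
δQ/Q = √((δh/h)² + (½·δw/w)² + (3·δu/u)²) = √(0.0102 + 0.00130 + 0.0335) = 0.212
Q = 1.29e+05, so δQ = 0.212 × 1.29e+05 = 27400.

27400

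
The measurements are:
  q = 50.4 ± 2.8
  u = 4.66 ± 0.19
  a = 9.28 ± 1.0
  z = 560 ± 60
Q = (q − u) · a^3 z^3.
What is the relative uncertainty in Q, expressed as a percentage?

46.0%

Let w = q − u = 45.7. δw = √(δq² + δu²) = √(7.84 + 0.0361) = 2.81, so δw/w = 0.0614.
Q is then a monomial in w, a, z:
δQ/Q = √((δw/w)² + (3·δa/a)² + (3·δz/z)²) = √(0.00376 + 0.105 + 0.103) = 0.460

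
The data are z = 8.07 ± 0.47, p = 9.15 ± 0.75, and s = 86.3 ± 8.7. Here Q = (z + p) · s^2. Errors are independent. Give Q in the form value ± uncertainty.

Let u = z + p = 17.2. δu = √(δz² + δp²) = √(0.221 + 0.562) = 0.885, so δu/u = 0.0514.
Q is then a monomial in u, s:
δQ/Q = √((δu/u)² + (2·δs/s)²) = √(0.00264 + 0.0407) = 0.208
Q = 1.28e+05, so δQ = 0.208 × 1.28e+05 = 26700.

(1.28 ± 0.267) × 10^5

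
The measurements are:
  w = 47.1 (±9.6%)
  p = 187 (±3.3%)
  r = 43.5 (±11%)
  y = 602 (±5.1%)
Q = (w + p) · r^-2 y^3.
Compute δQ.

Let u = w + p = 234. δu = √(δw² + δp²) = √(20.4 + 38.1) = 7.65, so δu/u = 0.0327.
Q is then a monomial in u, r, y:
δQ/Q = √((δu/u)² + (-2·δr/r)² + (3·δy/y)²) = √(0.00107 + 0.0484 + 0.0234) = 0.270
Q = 2.7e+07, so δQ = 0.270 × 2.7e+07 = 7.29e+06.

7.29e+06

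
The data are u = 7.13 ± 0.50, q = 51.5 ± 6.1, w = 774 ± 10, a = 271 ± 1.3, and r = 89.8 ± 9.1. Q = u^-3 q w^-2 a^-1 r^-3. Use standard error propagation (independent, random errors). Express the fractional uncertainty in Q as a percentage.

38.9%

Since Q is a product/quotient, work with relative uncertainties:
  (-3·δu/u)² = (-3×0.0701)² = 0.0443;  (1·δq/q)² = (1×0.118)² = 0.0140;  (-2·δw/w)² = (-2×0.0129)² = 0.000668;  (-1·δa/a)² = (-1×0.00480)² = 2.3e-05;  (-3·δr/r)² = (-3×0.101)² = 0.0924
δQ/Q = √(0.151) = 0.389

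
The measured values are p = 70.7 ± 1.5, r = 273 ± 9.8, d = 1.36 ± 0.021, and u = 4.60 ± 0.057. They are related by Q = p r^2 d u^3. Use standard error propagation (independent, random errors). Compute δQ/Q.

Relative error in a monomial: (δQ/Q)² = Σ (nᵢ · δxᵢ/xᵢ)².
  (1·δp/p)² = (1×0.0212)² = 0.000450;  (2·δr/r)² = (2×0.0359)² = 0.00515;  (1·δd/d)² = (1×0.0154)² = 0.000238;  (3·δu/u)² = (3×0.0124)² = 0.00138
δQ/Q = √(0.00722) = 0.0850

0.0850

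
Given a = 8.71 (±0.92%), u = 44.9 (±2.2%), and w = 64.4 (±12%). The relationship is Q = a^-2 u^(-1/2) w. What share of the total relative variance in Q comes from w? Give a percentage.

96.9%

(δQ/Q)² = (-2·δa/a)² + (−½·δu/u)² + (1·δw/w)²
  a term: (-2×0.00920)² = 0.000339
  u term: (-0.5×0.0220)² = 0.000121
  w term: (1×0.120)² = 0.0144
Total = 0.0149. Share from w = 0.0144/0.0149 = 0.969.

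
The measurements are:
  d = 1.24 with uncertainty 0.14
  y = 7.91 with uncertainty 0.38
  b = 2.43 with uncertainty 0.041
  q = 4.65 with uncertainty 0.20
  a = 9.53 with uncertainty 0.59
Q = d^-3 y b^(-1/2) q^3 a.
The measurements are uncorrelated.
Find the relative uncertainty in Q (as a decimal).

Q is a product of powers, so relative uncertainties combine in quadrature:
  (-3·δd/d)² = (-3×0.113)² = 0.115;  (1·δy/y)² = (1×0.0480)² = 0.00231;  (−½·δb/b)² = (-0.5×0.0169)² = 7.12e-05;  (3·δq/q)² = (3×0.0430)² = 0.0166;  (1·δa/a)² = (1×0.0619)² = 0.00383
δQ/Q = √(0.138) = 0.371

0.371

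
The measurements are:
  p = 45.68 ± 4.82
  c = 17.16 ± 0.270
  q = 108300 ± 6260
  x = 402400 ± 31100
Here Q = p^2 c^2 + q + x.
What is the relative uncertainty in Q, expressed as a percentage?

Let w = p^2·c^2 = 614500. δw/w = √((2·δp/p)² + (2·δc/c)²) = √(0.0445 + 0.000990) = 0.213, so δw = 1.31e+05.
Q = w + q + x: δQ = √(δw² + δq² + δx²) = √(1.72e+10 + 3.92e+07 + 9.67e+08) = 1.35e+05
Q = 1.125e+06, so δQ/Q = 1.35e+05/1.125e+06 = 0.120.

12.0%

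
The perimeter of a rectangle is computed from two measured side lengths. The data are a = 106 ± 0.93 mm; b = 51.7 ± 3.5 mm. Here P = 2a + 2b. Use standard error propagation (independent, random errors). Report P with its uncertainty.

315 ± 7.24 mm

Absolute uncertainties add in quadrature for a linear combination:
  (2·δa)² = 3.46;  (2·δb)² = 49.0
δP = √(52.5) = 7.24 mm
P = 315 mm.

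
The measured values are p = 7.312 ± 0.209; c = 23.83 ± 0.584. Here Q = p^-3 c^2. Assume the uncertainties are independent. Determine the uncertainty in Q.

0.143

Products/powers → add relative errors in quadrature, weighted by exponent:
  (-3·δp/p)² = (-3×0.0286)² = 0.00735;  (2·δc/c)² = (2×0.0245)² = 0.00240
δQ/Q = √(0.00976) = 0.0988
Q = 1.453, so δQ = 0.0988 × 1.453 = 0.143.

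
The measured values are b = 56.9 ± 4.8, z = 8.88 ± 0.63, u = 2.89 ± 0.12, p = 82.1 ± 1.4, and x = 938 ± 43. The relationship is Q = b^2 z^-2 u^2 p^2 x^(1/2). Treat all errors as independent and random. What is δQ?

1.69e+07

For a monomial Q ∝ b^2, z^-2, u^2, p^2, x^(1/2), fractional errors add in quadrature:
  (2·δb/b)² = (2×0.0844)² = 0.0285;  (-2·δz/z)² = (-2×0.0709)² = 0.0201;  (2·δu/u)² = (2×0.0415)² = 0.00690;  (2·δp/p)² = (2×0.0171)² = 0.00116;  (½·δx/x)² = (0.5×0.0458)² = 0.000525
δQ/Q = √(0.0572) = 0.239
Q = 7.08e+07, so δQ = 0.239 × 7.08e+07 = 1.69e+07.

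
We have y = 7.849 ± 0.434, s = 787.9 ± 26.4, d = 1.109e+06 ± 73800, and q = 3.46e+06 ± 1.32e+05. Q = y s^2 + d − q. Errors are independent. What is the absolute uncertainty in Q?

4.5e+05

Let p = y·s^2 = 4.873e+06. δp/p = √((1·δy/y)² + (2·δs/s)²) = √(0.00306 + 0.00449) = 0.0869, so δp = 4.23e+05.
Q = p + d − q: δQ = √(δp² + δd² + δq²) = √(1.79e+11 + 5.45e+09 + 1.74e+10) = 4.5e+05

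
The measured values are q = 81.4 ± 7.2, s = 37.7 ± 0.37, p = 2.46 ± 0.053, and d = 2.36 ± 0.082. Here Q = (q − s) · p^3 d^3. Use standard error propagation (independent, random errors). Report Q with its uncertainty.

Let u = q − s = 43.7. δu = √(δq² + δs²) = √(51.8 + 0.137) = 7.21, so δu/u = 0.165.
Q is then a monomial in u, p, d:
δQ/Q = √((δu/u)² + (3·δp/p)² + (3·δd/d)²) = √(0.0272 + 0.00418 + 0.0109) = 0.206
Q = 8550, so δQ = 0.206 × 8550 = 1760.

8550 ± 1760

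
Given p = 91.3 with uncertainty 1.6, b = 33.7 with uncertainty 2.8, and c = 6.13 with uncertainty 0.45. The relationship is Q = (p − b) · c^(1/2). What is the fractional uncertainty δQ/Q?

0.0669

Let u = p − b = 57.6. δu = √(δp² + δb²) = √(2.56 + 7.84) = 3.22, so δu/u = 0.0560.
Q is then a monomial in u, c:
δQ/Q = √((δu/u)² + (½·δc/c)²) = √(0.00313 + 0.00135) = 0.0669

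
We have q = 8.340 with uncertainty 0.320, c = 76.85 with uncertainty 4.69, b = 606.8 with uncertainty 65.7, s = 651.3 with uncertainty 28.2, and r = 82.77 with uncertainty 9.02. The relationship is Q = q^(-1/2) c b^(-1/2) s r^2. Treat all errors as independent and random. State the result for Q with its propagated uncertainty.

Q is a product of powers, so relative uncertainties combine in quadrature:
  (−½·δq/q)² = (-0.5×0.0384)² = 0.000368;  (1·δc/c)² = (1×0.0610)² = 0.00372;  (−½·δb/b)² = (-0.5×0.108)² = 0.00293;  (1·δs/s)² = (1×0.0433)² = 0.00187;  (2·δr/r)² = (2×0.109)² = 0.0475
δQ/Q = √(0.0564) = 0.237
Q = 4.82e+06, so δQ = 0.237 × 4.82e+06 = 1.14e+06.

(4.820 ± 1.14) × 10^6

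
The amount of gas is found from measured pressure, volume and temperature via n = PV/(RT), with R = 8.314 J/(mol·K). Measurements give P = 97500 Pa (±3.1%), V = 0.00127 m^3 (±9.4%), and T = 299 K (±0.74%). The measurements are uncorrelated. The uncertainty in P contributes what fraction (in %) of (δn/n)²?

(δn/n)² = (1·δP/P)² + (1·δV/V)² + (-1·δT/T)²
  P term: (1×0.0310)² = 0.000961
  V term: (1×0.0940)² = 0.00884
  T term: (-1×0.00740)² = 5.48e-05
Total = 0.00985. Share from P = 0.000961/0.00985 = 0.0975.

9.75%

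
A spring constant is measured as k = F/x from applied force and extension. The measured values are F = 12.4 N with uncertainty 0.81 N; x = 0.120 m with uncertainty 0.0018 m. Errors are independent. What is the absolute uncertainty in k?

Relative error in a monomial: (δk/k)² = Σ (nᵢ · δxᵢ/xᵢ)².
  (1·δF/F)² = (1×0.0653)² = 0.00427;  (-1·δx/x)² = (-1×0.0150)² = 0.000225
δk/k = √(0.00449) = 0.0670
k = 103 N/m, so δk = 0.0670 × 103 = 6.93 N/m.

6.93 N/m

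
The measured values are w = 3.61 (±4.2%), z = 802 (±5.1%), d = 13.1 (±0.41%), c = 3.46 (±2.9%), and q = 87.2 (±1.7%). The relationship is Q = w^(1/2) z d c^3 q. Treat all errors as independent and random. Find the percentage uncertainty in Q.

Products/powers → add relative errors in quadrature, weighted by exponent:
  (½·δw/w)² = (0.5×0.0420)² = 0.000441;  (1·δz/z)² = (1×0.0510)² = 0.00260;  (1·δd/d)² = (1×0.00410)² = 1.68e-05;  (3·δc/c)² = (3×0.0290)² = 0.00757;  (1·δq/q)² = (1×0.0170)² = 0.000289
δQ/Q = √(0.0109) = 0.104

10.4%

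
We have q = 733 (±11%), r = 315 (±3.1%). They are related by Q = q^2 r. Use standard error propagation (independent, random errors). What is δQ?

3.76e+07

Products/powers → add relative errors in quadrature, weighted by exponent:
  (2·δq/q)² = (2×0.110)² = 0.0484;  (1·δr/r)² = (1×0.0310)² = 0.000961
δQ/Q = √(0.0494) = 0.222
Q = 1.69e+08, so δQ = 0.222 × 1.69e+08 = 3.76e+07.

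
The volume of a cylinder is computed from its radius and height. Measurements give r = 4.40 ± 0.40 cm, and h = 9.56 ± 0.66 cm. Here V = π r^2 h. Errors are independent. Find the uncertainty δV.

Each factor contributes (exponent × relative error)² to (δV/V)²:
  (2·δr/r)² = (2×0.0909)² = 0.0331;  (1·δh/h)² = (1×0.0690)² = 0.00477
δV/V = √(0.0378) = 0.194
V = 581 cm^3, so δV = 0.194 × 581 = 113 cm^3.

113 cm^3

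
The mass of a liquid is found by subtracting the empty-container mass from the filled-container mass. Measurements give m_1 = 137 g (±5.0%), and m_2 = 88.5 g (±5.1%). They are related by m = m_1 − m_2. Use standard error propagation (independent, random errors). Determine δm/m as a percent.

16.9%

Absolute uncertainties add in quadrature for a linear combination:
  (δm_1)² = 46.9;  (δm_2)² = 20.4
δm = √(67.3) = 8.20 g
m = 48.5 g, so δm/m = 8.20/48.5 = 0.169.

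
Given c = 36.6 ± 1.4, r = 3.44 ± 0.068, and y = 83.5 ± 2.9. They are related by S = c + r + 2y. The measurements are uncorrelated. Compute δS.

Sums and differences: (δS)² = Σ (cᵢ δxᵢ)².
  (δc)² = 1.96;  (δr)² = 0.00462;  (2·δy)² = 33.6
δS = √(35.6) = 5.97

5.97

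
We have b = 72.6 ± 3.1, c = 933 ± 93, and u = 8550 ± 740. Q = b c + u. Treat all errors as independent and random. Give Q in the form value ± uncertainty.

Let p = b·c = 67700. δp/p = √((1·δb/b)² + (1·δc/c)²) = √(0.00182 + 0.00994) = 0.108, so δp = 7350.
Q = p + u: δQ = √(δp² + δu²) = √(5.4e+07 + 5.48e+05) = 7380
Q = 76300.

76300 ± 7380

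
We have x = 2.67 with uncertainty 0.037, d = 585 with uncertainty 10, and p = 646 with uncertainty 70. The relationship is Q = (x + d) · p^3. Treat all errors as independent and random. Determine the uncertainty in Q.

5.16e+10

Let u = x + d = 588. δu = √(δx² + δd²) = √(0.00137 + 100) = 10.0, so δu/u = 0.0170.
Q is then a monomial in u, p:
δQ/Q = √((δu/u)² + (3·δp/p)²) = √(0.000290 + 0.106) = 0.326
Q = 1.58e+11, so δQ = 0.326 × 1.58e+11 = 5.16e+10.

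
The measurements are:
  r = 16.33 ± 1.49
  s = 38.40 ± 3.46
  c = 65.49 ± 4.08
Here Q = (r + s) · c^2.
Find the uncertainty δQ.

33400

Let u = r + s = 54.73. δu = √(δr² + δs²) = √(2.22 + 12.0) = 3.77, so δu/u = 0.0688.
Q is then a monomial in u, c:
δQ/Q = √((δu/u)² + (2·δc/c)²) = √(0.00474 + 0.0155) = 0.142
Q = 234700, so δQ = 0.142 × 234700 = 33400.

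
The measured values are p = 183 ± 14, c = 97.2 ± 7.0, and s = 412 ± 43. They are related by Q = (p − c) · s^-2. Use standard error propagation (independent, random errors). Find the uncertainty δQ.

Let u = p − c = 85.8. δu = √(δp² + δc²) = √(196 + 49.0) = 15.7, so δu/u = 0.182.
Q is then a monomial in u, s:
δQ/Q = √((δu/u)² + (-2·δs/s)²) = √(0.0333 + 0.0436) = 0.277
Q = 0.000505, so δQ = 0.277 × 0.000505 = 0.000140.

0.000140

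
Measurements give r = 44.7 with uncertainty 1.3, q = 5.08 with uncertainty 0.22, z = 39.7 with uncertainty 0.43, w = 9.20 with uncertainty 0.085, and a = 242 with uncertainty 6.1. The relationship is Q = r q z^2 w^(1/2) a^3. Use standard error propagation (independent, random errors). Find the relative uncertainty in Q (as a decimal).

Relative error in a monomial: (δQ/Q)² = Σ (nᵢ · δxᵢ/xᵢ)².
  (1·δr/r)² = (1×0.0291)² = 0.000846;  (1·δq/q)² = (1×0.0433)² = 0.00188;  (2·δz/z)² = (2×0.0108)² = 0.000469;  (½·δw/w)² = (0.5×0.00924)² = 2.13e-05;  (3·δa/a)² = (3×0.0252)² = 0.00572
δQ/Q = √(0.00893) = 0.0945

0.0945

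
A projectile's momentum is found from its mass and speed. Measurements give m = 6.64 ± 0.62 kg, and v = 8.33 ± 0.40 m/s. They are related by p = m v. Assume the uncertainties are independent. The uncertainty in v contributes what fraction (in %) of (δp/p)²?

(δp/p)² = (1·δm/m)² + (1·δv/v)²
  m term: (1×0.0934)² = 0.00872
  v term: (1×0.0480)² = 0.00231
Total = 0.0110. Share from v = 0.00231/0.0110 = 0.209.

20.9%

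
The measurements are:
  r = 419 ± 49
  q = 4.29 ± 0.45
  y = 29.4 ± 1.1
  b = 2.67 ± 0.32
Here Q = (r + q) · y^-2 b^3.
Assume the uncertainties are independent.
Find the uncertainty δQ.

Let u = r + q = 423. δu = √(δr² + δq²) = √(2400 + 0.203) = 49.0, so δu/u = 0.116.
Q is then a monomial in u, y, b:
δQ/Q = √((δu/u)² + (-2·δy/y)² + (3·δb/b)²) = √(0.0134 + 0.00560 + 0.129) = 0.385
Q = 9.32, so δQ = 0.385 × 9.32 = 3.59.

3.59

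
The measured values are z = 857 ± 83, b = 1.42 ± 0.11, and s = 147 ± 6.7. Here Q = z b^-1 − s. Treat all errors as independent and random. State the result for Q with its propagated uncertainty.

Let p = z·b^-1 = 604. δp/p = √((1·δz/z)² + (-1·δb/b)²) = √(0.00938 + 0.00600) = 0.124, so δp = 74.8.
Q = p − s: δQ = √(δp² + δs²) = √(5600 + 44.9) = 75.1
Q = 457.

457 ± 75.1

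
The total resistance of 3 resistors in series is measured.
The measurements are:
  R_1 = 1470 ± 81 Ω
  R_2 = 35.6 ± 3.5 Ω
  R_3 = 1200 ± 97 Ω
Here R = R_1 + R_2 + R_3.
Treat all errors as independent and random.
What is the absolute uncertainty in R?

R is a linear combination, so absolute uncertainties add in quadrature:
  (δR_1)² = 6560;  (δR_2)² = 12.2;  (δR_3)² = 9410
δR = √(16000) = 126 Ω

126 Ω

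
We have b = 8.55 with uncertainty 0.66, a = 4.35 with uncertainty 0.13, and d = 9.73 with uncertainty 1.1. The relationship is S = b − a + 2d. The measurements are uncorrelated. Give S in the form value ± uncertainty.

23.7 ± 2.30

For a sum/difference, combine absolute errors in quadrature:
  (δb)² = 0.436;  (δa)² = 0.0169;  (2·δd)² = 4.84
δS = √(5.29) = 2.30
S = 23.7.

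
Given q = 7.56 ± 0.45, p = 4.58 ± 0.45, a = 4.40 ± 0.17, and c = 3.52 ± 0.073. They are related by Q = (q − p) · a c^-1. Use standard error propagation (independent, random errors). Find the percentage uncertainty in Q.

21.8%

Let u = q − p = 2.98. δu = √(δq² + δp²) = √(0.203 + 0.203) = 0.636, so δu/u = 0.214.
Q is then a monomial in u, a, c:
δQ/Q = √((δu/u)² + (1·δa/a)² + (-1·δc/c)²) = √(0.0456 + 0.00149 + 0.000430) = 0.218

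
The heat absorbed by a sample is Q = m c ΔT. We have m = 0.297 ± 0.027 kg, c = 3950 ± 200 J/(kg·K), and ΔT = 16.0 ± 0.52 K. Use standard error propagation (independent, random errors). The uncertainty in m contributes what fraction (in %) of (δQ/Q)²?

69.5%

(δQ/Q)² = (1·δm/m)² + (1·δc/c)² + (1·δΔT/ΔT)²
  m term: (1×0.0909)² = 0.00826
  c term: (1×0.0506)² = 0.00256
  ΔT term: (1×0.0325)² = 0.00106
Total = 0.0119. Share from m = 0.00826/0.0119 = 0.695.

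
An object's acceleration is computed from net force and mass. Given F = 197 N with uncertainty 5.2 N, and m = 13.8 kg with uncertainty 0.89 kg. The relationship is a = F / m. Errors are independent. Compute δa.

0.995 m/s^2

Relative error in a monomial: (δa/a)² = Σ (nᵢ · δxᵢ/xᵢ)².
  (1·δF/F)² = (1×0.0264)² = 0.000697;  (-1·δm/m)² = (-1×0.0645)² = 0.00416
δa/a = √(0.00486) = 0.0697
a = 14.3 m/s^2, so δa = 0.0697 × 14.3 = 0.995 m/s^2.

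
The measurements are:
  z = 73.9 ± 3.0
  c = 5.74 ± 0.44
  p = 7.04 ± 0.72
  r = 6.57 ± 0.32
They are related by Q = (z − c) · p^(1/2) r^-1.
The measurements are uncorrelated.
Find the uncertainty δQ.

2.30

Let u = z − c = 68.2. δu = √(δz² + δc²) = √(9.00 + 0.194) = 3.03, so δu/u = 0.0445.
Q is then a monomial in u, p, r:
δQ/Q = √((δu/u)² + (½·δp/p)² + (-1·δr/r)²) = √(0.00198 + 0.00261 + 0.00237) = 0.0835
Q = 27.5, so δQ = 0.0835 × 27.5 = 2.30.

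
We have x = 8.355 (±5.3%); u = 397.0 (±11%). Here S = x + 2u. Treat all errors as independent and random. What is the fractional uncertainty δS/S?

Absolute uncertainties add in quadrature for a linear combination:
  (δx)² = 0.196;  (2·δu)² = 7630
δS = √(7630) = 87.3
S = 802.4, so δS/S = 87.3/802.4 = 0.109.

0.109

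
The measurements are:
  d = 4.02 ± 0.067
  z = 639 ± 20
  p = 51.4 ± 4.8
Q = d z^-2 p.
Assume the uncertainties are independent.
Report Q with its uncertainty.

Since Q is a product/quotient, work with relative uncertainties:
  (1·δd/d)² = (1×0.0167)² = 0.000278;  (-2·δz/z)² = (-2×0.0313)² = 0.00392;  (1·δp/p)² = (1×0.0934)² = 0.00872
δQ/Q = √(0.0129) = 0.114
Q = 0.000506, so δQ = 0.114 × 0.000506 = 5.75e-05.

(5.06 ± 0.575) × 10^-4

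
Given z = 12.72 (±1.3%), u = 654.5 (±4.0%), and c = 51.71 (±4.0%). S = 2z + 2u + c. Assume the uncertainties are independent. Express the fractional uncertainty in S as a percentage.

3.78%

For a sum/difference, combine absolute errors in quadrature:
  (2·δz)² = 0.109;  (2·δu)² = 2740;  (δc)² = 4.28
δS = √(2750) = 52.4
S = 1386, so δS/S = 52.4/1386 = 0.0378.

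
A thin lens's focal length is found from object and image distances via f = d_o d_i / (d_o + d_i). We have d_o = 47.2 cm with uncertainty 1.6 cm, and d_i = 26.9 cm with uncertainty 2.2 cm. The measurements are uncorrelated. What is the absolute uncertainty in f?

0.917 cm

∂f/∂d_o = (d_i/(d_o+d_i))² = 0.132;  ∂f/∂d_i = (d_o/(d_o+d_i))² = 0.406
δf = √((∂f/∂d_o · δd_o)² + (∂f/∂d_i · δd_i)²) = √(0.0445 + 0.797) = 0.917 cm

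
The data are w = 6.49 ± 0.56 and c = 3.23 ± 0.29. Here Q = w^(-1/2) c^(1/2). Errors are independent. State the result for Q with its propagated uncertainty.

Products/powers → add relative errors in quadrature, weighted by exponent:
  (−½·δw/w)² = (-0.5×0.0863)² = 0.00186;  (½·δc/c)² = (0.5×0.0898)² = 0.00202
δQ/Q = √(0.00388) = 0.0623
Q = 0.705, so δQ = 0.0623 × 0.705 = 0.0439.

0.705 ± 0.0439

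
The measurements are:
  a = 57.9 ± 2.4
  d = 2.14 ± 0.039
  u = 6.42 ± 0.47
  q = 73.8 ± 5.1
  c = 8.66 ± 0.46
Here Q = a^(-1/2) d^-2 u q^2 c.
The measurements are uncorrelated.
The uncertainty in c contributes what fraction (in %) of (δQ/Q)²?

(δQ/Q)² = (−½·δa/a)² + (-2·δd/d)² + (1·δu/u)² + (2·δq/q)² + (1·δc/c)²
  a term: (-0.5×0.0415)² = 0.000430
  d term: (-2×0.0182)² = 0.00133
  u term: (1×0.0732)² = 0.00536
  q term: (2×0.0691)² = 0.0191
  c term: (1×0.0531)² = 0.00282
Total = 0.0290. Share from c = 0.00282/0.0290 = 0.0972.

9.72%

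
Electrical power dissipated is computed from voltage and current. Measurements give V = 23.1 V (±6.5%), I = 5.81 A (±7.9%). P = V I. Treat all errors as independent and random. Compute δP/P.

Since P is a product/quotient, work with relative uncertainties:
  (1·δV/V)² = (1×0.0650)² = 0.00423;  (1·δI/I)² = (1×0.0790)² = 0.00624
δP/P = √(0.0105) = 0.102

0.102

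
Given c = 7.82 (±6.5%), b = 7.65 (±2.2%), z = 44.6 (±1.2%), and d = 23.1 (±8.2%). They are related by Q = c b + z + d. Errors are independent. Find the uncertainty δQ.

4.55

Let p = c·b = 59.8. δp/p = √((1·δc/c)² + (1·δb/b)²) = √(0.00423 + 0.000484) = 0.0686, so δp = 4.11.
Q = p + z + d: δQ = √(δp² + δz² + δd²) = √(16.9 + 0.286 + 3.59) = 4.55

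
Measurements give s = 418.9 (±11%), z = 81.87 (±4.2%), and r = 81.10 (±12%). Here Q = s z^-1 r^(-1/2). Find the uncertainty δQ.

Products/powers → add relative errors in quadrature, weighted by exponent:
  (1·δs/s)² = (1×0.110)² = 0.0121;  (-1·δz/z)² = (-1×0.0420)² = 0.00176;  (−½·δr/r)² = (-0.5×0.120)² = 0.00360
δQ/Q = √(0.0175) = 0.132
Q = 0.5682, so δQ = 0.132 × 0.5682 = 0.0751.

0.0751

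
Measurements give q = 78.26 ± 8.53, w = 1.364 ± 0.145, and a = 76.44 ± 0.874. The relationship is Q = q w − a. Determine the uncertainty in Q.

16.3

Let p = q·w = 106.7. δp/p = √((1·δq/q)² + (1·δw/w)²) = √(0.0119 + 0.0113) = 0.152, so δp = 16.3.
Q = p − a: δQ = √(δp² + δa²) = √(264 + 0.764) = 16.3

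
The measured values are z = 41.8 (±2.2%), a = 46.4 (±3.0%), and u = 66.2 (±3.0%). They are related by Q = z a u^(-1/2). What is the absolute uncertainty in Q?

9.56

Since Q is a product/quotient, work with relative uncertainties:
  (1·δz/z)² = (1×0.0220)² = 0.000484;  (1·δa/a)² = (1×0.0300)² = 0.000900;  (−½·δu/u)² = (-0.5×0.0300)² = 0.000225
δQ/Q = √(0.00161) = 0.0401
Q = 238, so δQ = 0.0401 × 238 = 9.56.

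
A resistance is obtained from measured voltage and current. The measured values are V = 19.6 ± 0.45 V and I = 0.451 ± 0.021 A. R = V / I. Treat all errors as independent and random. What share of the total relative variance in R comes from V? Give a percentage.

(δR/R)² = (1·δV/V)² + (-1·δI/I)²
  V term: (1×0.0230)² = 0.000527
  I term: (-1×0.0466)² = 0.00217
Total = 0.00270. Share from V = 0.000527/0.00270 = 0.196.

19.6%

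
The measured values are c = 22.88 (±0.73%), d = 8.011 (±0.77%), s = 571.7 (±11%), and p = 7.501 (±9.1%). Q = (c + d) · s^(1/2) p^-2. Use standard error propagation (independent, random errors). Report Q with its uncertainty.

Let u = c + d = 30.89. δu = √(δc² + δd²) = √(0.0279 + 0.00381) = 0.178, so δu/u = 0.00576.
Q is then a monomial in u, s, p:
δQ/Q = √((δu/u)² + (½·δs/s)² + (-2·δp/p)²) = √(3.32e-05 + 0.00302 + 0.0331) = 0.190
Q = 13.13, so δQ = 0.190 × 13.13 = 2.50.

13.13 ± 2.50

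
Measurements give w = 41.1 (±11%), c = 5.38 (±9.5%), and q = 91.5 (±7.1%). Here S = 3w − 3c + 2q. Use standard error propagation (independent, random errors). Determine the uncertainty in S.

18.8

For a sum/difference, combine absolute errors in quadrature:
  (3·δw)² = 184;  (3·δc)² = 2.35;  (2·δq)² = 169
δS = √(355) = 18.8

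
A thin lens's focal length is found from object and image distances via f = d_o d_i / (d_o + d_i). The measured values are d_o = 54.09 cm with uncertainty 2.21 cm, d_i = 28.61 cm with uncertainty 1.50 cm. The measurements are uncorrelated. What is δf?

∂f/∂d_o = (d_i/(d_o+d_i))² = 0.120;  ∂f/∂d_i = (d_o/(d_o+d_i))² = 0.428
δf = √((∂f/∂d_o · δd_o)² + (∂f/∂d_i · δd_i)²) = √(0.0700 + 0.412) = 0.694 cm

0.694 cm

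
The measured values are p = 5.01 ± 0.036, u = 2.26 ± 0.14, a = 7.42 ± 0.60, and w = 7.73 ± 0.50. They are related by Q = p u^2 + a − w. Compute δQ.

3.27

Let h = p·u^2 = 25.6. δh/h = √((1·δp/p)² + (2·δu/u)²) = √(5.16e-05 + 0.0153) = 0.124, so δh = 3.18.
Q = h + a − w: δQ = √(δh² + δa² + δw²) = √(10.1 + 0.360 + 0.250) = 3.27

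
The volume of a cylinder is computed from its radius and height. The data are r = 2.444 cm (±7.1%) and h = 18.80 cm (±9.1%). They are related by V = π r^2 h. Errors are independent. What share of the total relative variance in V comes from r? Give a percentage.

70.9%

(δV/V)² = (2·δr/r)² + (1·δh/h)²
  r term: (2×0.0710)² = 0.0202
  h term: (1×0.0910)² = 0.00828
Total = 0.0284. Share from r = 0.0202/0.0284 = 0.709.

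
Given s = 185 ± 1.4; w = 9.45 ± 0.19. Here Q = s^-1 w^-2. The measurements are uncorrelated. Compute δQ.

2.48e-06

Each factor contributes (exponent × relative error)² to (δQ/Q)²:
  (-1·δs/s)² = (-1×0.00757)² = 5.73e-05;  (-2·δw/w)² = (-2×0.0201)² = 0.00162
δQ/Q = √(0.00167) = 0.0409
Q = 6.05e-05, so δQ = 0.0409 × 6.05e-05 = 2.48e-06.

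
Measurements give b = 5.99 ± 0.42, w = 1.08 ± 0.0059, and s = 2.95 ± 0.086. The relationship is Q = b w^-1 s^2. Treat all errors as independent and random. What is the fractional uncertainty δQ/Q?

0.0914

Each factor contributes (exponent × relative error)² to (δQ/Q)²:
  (1·δb/b)² = (1×0.0701)² = 0.00492;  (-1·δw/w)² = (-1×0.00546)² = 2.98e-05;  (2·δs/s)² = (2×0.0292)² = 0.00340
δQ/Q = √(0.00835) = 0.0914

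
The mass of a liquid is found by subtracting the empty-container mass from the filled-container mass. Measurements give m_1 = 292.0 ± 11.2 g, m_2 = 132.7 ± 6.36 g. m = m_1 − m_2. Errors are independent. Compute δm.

For a sum/difference, combine absolute errors in quadrature:
  (δm_1)² = 125;  (δm_2)² = 40.4
δm = √(166) = 12.9 g

12.9 g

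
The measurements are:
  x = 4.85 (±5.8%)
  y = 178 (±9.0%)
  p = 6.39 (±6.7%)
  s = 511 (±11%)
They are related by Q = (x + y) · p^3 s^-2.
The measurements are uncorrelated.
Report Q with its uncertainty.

Let u = x + y = 183. δu = √(δx² + δy²) = √(0.0791 + 257) = 16.0, so δu/u = 0.0876.
Q is then a monomial in u, p, s:
δQ/Q = √((δu/u)² + (3·δp/p)² + (-2·δs/s)²) = √(0.00768 + 0.0404 + 0.0484) = 0.311
Q = 0.183, so δQ = 0.311 × 0.183 = 0.0568.

0.183 ± 0.0568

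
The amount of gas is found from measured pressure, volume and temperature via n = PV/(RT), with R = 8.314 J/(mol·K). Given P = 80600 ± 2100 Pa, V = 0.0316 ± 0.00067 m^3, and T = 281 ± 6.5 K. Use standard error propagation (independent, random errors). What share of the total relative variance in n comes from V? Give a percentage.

27.0%

(δn/n)² = (1·δP/P)² + (1·δV/V)² + (-1·δT/T)²
  P term: (1×0.0261)² = 0.000679
  V term: (1×0.0212)² = 0.000450
  T term: (-1×0.0231)² = 0.000535
Total = 0.00166. Share from V = 0.000450/0.00166 = 0.270.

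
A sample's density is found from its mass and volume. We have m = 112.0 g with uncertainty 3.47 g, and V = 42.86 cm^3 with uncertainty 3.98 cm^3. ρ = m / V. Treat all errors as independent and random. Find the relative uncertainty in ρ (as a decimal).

0.0979

Products/powers → add relative errors in quadrature, weighted by exponent:
  (1·δm/m)² = (1×0.0310)² = 0.000960;  (-1·δV/V)² = (-1×0.0929)² = 0.00862
δρ/ρ = √(0.00958) = 0.0979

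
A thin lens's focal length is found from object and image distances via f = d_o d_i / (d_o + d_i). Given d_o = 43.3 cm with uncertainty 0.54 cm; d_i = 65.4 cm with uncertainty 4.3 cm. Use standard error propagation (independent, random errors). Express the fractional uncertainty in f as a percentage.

∂f/∂d_o = (d_i/(d_o+d_i))² = 0.362;  ∂f/∂d_i = (d_o/(d_o+d_i))² = 0.159
δf = √((∂f/∂d_o · δd_o)² + (∂f/∂d_i · δd_i)²) = √(0.0382 + 0.466) = 0.710 cm
f = 26.1 cm, so δf/f = 0.710/26.1 = 0.0272.

2.72%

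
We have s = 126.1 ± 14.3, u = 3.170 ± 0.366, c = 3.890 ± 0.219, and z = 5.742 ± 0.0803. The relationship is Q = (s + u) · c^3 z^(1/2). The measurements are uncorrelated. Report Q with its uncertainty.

Let w = s + u = 129.3. δw = √(δs² + δu²) = √(204 + 0.134) = 14.3, so δw/w = 0.111.
Q is then a monomial in w, c, z:
δQ/Q = √((δw/w)² + (3·δc/c)² + (½·δz/z)²) = √(0.0122 + 0.0285 + 4.89e-05) = 0.202
Q = 18230, so δQ = 0.202 × 18230 = 3680.

18230 ± 3680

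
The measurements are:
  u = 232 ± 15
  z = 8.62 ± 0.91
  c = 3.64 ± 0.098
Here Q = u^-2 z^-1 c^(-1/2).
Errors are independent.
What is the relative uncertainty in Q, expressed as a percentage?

Since Q is a product/quotient, work with relative uncertainties:
  (-2·δu/u)² = (-2×0.0647)² = 0.0167;  (-1·δz/z)² = (-1×0.106)² = 0.0111;  (−½·δc/c)² = (-0.5×0.0269)² = 0.000181
δQ/Q = √(0.0280) = 0.167

16.7%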